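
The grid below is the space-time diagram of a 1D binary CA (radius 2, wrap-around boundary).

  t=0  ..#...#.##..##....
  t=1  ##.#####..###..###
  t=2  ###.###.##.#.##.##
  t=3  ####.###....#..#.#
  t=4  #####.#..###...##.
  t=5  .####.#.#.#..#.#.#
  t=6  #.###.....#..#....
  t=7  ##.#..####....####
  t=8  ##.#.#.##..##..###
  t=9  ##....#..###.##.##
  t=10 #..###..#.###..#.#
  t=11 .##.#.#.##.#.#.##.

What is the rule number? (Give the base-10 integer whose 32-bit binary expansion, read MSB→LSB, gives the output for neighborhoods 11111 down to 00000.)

  #####|#  b31=1 t=1,i=5
  ####.|#  b30=1 t=1,i=0
  ###.#|#  b29=1 t=1,i=1
  ###..|.  b28=0 t=1,i=7
  ##.##|#  b27=1 t=1,i=2
  ##.#.|.  b26=0 t=2,i=10
  ##..#|#  b25=1 t=0,i=10
  ##...|.  b24=0 t=0,i=14
  #.###|.  b23=0 t=1,i=3
  #.##.|.  b22=0 t=0,i=8
  #.#.#|.  b21=0 t=2,i=11
  #.#..|#  b20=1 t=4,i=6
  #..##|#  b19=1 t=0,i=11
  #..#.|.  b18=0 t=3,i=14
  #...#|#  b17=1 t=0,i=4
  #....|#  b16=1 t=0,i=15
  .####|#  b15=1 t=1,i=4
  .###.|#  b14=1 t=1,i=11
  .##.#|.  b13=0 t=2,i=9
  .##..|.  b12=0 t=0,i=9
  .#.##|#  b11=1 t=0,i=7
  .#.#.|.  b10=0 t=5,i=7
  .#..#|.  b9=0 t=3,i=13
  .#...|#  b8=1 t=0,i=3
  ..###|.  b7=0 t=1,i=10
  ..##.|#  b6=1 t=0,i=12
  ..#.#|#  b5=1 t=0,i=6
  ..#..|.  b4=0 t=0,i=2
  ...##|.  b3=0 t=4,i=14
  ...#.|#  b2=1 t=0,i=1
  ....#|#  b1=1 t=0,i=0
  .....|#  b0=1 t=0,i=16
  bits 11101010000110111100100101100111 = 3927689575

3927689575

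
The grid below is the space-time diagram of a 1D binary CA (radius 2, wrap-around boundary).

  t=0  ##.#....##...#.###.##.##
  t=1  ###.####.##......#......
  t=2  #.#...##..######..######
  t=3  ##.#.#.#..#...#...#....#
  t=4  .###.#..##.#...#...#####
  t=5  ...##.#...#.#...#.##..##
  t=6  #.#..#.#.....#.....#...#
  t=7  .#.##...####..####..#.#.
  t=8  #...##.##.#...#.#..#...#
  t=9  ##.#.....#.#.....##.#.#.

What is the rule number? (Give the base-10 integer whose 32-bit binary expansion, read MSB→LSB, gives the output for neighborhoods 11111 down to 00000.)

1696928651

  [31] ##### => .  t=2,i=12
  [30] ####. => #  t=0,i=0
  [29] ###.# => #  t=0,i=1
  [28] ###.. => .  t=2,i=15
  [27] ##.## => .  t=0,i=18
  [26] ##.#. => #  t=0,i=2
  [25] ##..# => .  t=2,i=8
  [24] ##... => #  t=0,i=10
  [23] #.### => .  t=0,i=15
  [22] #.##. => .  t=0,i=19
  [21] #.#.# => #  t=3,i=3
  [20] #.#.. => .  t=0,i=3
  [19] #..## => .  t=2,i=9
  [18] #..#. => #  t=3,i=9
  [17] #...# => .  t=0,i=11
  [16] #.... => #  t=0,i=5
  [15] .#### => .  t=0,i=23
  [14] .###. => .  t=0,i=16
  [13] .##.# => .  t=0,i=20
  [12] .##.. => #  t=0,i=9
  [11] .#.## => .  t=0,i=14
  [10] .#.#. => .  t=3,i=4
  [9] .#..# => #  t=3,i=8
  [8] .#... => #  t=0,i=4
  [7] ..### => #  t=1,i=0
  [6] ..##. => .  t=0,i=8
  [5] ..#.# => .  t=0,i=13
  [4] ..#.. => .  t=1,i=17
  [3] ...## => #  t=0,i=7
  [2] ...#. => .  t=0,i=12
  [1] ....# => #  t=0,i=6
  [0] ..... => #  t=1,i=13
  bits 01100101001001010001001110001011 = 1696928651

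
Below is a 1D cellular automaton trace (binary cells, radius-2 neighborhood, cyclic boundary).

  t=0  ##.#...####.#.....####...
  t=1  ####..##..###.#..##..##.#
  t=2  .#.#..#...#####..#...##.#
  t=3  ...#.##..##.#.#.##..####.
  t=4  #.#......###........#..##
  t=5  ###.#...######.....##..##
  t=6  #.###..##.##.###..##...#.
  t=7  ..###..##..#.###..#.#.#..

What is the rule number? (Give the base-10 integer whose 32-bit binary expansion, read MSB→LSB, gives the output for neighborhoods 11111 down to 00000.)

3046465756

  #####|#  b31=1 t=1,i=1
  ####.|.  b30=0 t=0,i=9
  ###.#|#  b29=1 t=0,i=10
  ###..|#  b28=1 t=0,i=21
  ##.##|.  b27=0 t=1,i=23
  ##.#.|#  b26=1 t=0,i=2
  ##..#|.  b25=0 t=1,i=4
  ##...|#  b24=1 t=0,i=22
  #.###|#  b23=1 t=1,i=24
  #.##.|.  b22=0 t=3,i=5
  #.#.#|.  b21=0 t=2,i=1
  #.#..|#  b20=1 t=0,i=3
  #..##|.  b19=0 t=1,i=5
  #..#.|#  b18=1 t=2,i=5
  #...#|.  b17=0 t=0,i=5
  #....|#  b16=1 t=0,i=14
  .####|.  b15=0 t=0,i=8
  .###.|#  b14=1 t=1,i=11
  .##.#|#  b13=1 t=0,i=1
  .##..|.  b12=0 t=1,i=7
  .#.##|.  b11=0 t=3,i=4
  .#.#.|.  b10=0 t=2,i=0
  .#..#|.  b9=0 t=1,i=15
  .#...|.  b8=0 t=0,i=4
  ..###|#  b7=1 t=0,i=7
  ..##.|#  b6=1 t=0,i=0
  ..#.#|.  b5=0 t=3,i=3
  ..#..|#  b4=1 t=2,i=6
  ...##|#  b3=1 t=0,i=6
  ...#.|#  b2=1 t=3,i=2
  ....#|.  b1=0 t=0,i=16
  .....|.  b0=0 t=0,i=15
  bits 10110101100101010110000011011100 = 3046465756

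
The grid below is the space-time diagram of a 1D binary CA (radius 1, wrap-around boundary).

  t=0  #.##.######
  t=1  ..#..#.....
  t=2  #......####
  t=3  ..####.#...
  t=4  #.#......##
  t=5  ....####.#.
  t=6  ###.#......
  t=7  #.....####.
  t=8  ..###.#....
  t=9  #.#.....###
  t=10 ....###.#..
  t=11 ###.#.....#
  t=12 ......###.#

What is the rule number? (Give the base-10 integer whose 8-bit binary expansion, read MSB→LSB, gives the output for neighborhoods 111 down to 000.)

9

  nb ###: next=.  (t=0,i=6, bit7=0)
  nb ##.: next=.  (t=0,i=0, bit6=0)
  nb #.#: next=.  (t=0,i=1, bit5=0)
  nb #..: next=.  (t=1,i=3, bit4=0)
  nb .##: next=#  (t=0,i=2, bit3=1)
  nb .#.: next=.  (t=1,i=2, bit2=0)
  nb ..#: next=.  (t=1,i=1, bit1=0)
  nb ...: next=#  (t=1,i=0, bit0=1)
  bits 00001001 = 9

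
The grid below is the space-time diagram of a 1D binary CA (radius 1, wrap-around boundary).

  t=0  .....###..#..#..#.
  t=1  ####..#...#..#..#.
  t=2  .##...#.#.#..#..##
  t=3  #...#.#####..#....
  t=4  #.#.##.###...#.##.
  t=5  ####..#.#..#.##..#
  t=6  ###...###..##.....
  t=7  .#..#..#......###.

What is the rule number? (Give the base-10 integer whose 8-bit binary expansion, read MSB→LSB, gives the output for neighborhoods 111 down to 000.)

  ###|#  b7=1 t=0,i=6
  ##.|.  b6=0 t=0,i=7
  #.#|#  b5=1 t=1,i=17
  #..|.  b4=0 t=0,i=8
  .##|.  b3=0 t=0,i=5
  .#.|#  b2=1 t=0,i=10
  ..#|.  b1=0 t=0,i=4
  ...|#  b0=1 t=0,i=0
  bits 10100101 = 165

165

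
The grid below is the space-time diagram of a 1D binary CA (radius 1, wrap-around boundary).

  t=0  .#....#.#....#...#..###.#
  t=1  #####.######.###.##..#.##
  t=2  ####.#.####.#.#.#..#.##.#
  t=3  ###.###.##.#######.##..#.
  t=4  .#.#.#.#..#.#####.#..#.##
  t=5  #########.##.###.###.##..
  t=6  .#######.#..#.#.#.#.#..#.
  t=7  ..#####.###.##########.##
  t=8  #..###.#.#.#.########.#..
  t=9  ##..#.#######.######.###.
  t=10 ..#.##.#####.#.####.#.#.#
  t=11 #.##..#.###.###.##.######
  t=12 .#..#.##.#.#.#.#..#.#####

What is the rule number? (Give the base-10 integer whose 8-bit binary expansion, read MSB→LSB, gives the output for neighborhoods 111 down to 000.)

  [7] ### => #  t=0,i=21
  [6] ##. => .  t=0,i=22
  [5] #.# => #  t=0,i=0
  [4] #.. => #  t=0,i=2
  [3] .## => .  t=0,i=20
  [2] .#. => #  t=0,i=1
  [1] ..# => .  t=0,i=5
  [0] ... => #  t=0,i=3
  bits 10110101 = 181

181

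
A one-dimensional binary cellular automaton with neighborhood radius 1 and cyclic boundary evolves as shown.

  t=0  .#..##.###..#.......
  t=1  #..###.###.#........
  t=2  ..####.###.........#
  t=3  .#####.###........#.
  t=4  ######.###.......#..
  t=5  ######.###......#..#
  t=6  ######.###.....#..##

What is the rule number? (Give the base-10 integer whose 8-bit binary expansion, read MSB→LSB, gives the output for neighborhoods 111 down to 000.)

  nb ###: next=#  (t=0,i=8, bit7=1)
  nb ##.: next=#  (t=0,i=5, bit6=1)
  nb #.#: next=.  (t=0,i=6, bit5=0)
  nb #..: next=.  (t=0,i=2, bit4=0)
  nb .##: next=#  (t=0,i=4, bit3=1)
  nb .#.: next=.  (t=0,i=1, bit2=0)
  nb ..#: next=#  (t=0,i=0, bit1=1)
  nb ...: next=.  (t=0,i=14, bit0=0)
  bits 11001010 = 202

202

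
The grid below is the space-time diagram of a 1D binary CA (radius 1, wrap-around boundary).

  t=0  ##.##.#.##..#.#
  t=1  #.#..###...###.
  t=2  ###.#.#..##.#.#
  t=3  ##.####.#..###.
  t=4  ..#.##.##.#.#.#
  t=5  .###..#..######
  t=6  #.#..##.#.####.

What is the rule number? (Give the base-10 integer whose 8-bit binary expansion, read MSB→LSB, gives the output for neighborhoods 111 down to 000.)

  ### -> #   bit 7 = 1  t=0,i=0
  ##. -> .   bit 6 = 0  t=0,i=1
  #.# -> #   bit 5 = 1  t=0,i=2
  #.. -> .   bit 4 = 0  t=0,i=10
  .## -> .   bit 3 = 0  t=0,i=3
  .#. -> #   bit 2 = 1  t=0,i=6
  ..# -> #   bit 1 = 1  t=0,i=11
  ... -> #   bit 0 = 1  t=1,i=9
  bits 10100111 = 167

167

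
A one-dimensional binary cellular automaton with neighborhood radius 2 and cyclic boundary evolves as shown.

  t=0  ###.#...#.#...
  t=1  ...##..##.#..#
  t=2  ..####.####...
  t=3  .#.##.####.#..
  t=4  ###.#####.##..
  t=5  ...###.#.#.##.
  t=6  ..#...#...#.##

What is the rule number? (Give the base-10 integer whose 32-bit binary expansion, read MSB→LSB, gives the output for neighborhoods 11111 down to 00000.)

  ##### -> .   bit 31 = 0  t=4,i=6
  ####. -> #   bit 30 = 1  t=2,i=4
  ###.# -> .   bit 29 = 0  t=0,i=2
  ###.. -> .   bit 28 = 0  t=2,i=10
  ##.## -> #   bit 27 = 1  t=2,i=6
  ##.#. -> #   bit 26 = 1  t=0,i=3
  ##..# -> #   bit 25 = 1  t=1,i=5
  ##... -> #   bit 24 = 1  t=2,i=11
  #.### -> #   bit 23 = 1  t=2,i=7
  #.##. -> .   bit 22 = 0  t=3,i=3
  #.#.# -> .   bit 21 = 0  t=5,i=7
  #.#.. -> #   bit 20 = 1  t=0,i=4
  #..## -> .   bit 19 = 0  t=1,i=6
  #..#. -> .   bit 18 = 0  t=1,i=12
  #...# -> .   bit 17 = 0  t=0,i=6
  #.... -> .   bit 16 = 0  t=2,i=12
  .#### -> #   bit 15 = 1  t=2,i=3
  .###. -> .   bit 14 = 0  t=0,i=1
  .##.# -> #   bit 13 = 1  t=1,i=8
  .##.. -> #   bit 12 = 1  t=1,i=4
  .#.## -> #   bit 11 = 1  t=3,i=2
  .#.#. -> .   bit 10 = 0  t=0,i=9
  .#..# -> .   bit 9 = 0  t=1,i=11
  .#... -> .   bit 8 = 0  t=0,i=5
  ..### -> .   bit 7 = 0  t=0,i=0
  ..##. -> #   bit 6 = 1  t=1,i=3
  ..#.# -> #   bit 5 = 1  t=0,i=8
  ..#.. -> .   bit 4 = 0  t=1,i=13
  ...## -> #   bit 3 = 1  t=0,i=13
  ...#. -> #   bit 2 = 1  t=0,i=7
  ....# -> .   bit 1 = 0  t=2,i=0
  ..... -> .   bit 0 = 0  t=2,i=13
  bits 01001111100100001011100001101100 = 1334884460

1334884460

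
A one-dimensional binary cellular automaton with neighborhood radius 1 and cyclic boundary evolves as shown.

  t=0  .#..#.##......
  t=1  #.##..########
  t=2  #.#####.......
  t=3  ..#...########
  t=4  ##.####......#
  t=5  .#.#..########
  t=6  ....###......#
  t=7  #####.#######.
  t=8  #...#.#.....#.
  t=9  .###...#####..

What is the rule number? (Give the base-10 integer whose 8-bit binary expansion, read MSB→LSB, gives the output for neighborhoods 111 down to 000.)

  nb ###: next=.  (t=1,i=7, bit7=0)
  nb ##.: next=#  (t=0,i=7, bit6=1)
  nb #.#: next=.  (t=0,i=5, bit5=0)
  nb #..: next=#  (t=0,i=2, bit4=1)
  nb .##: next=#  (t=0,i=6, bit3=1)
  nb .#.: next=.  (t=0,i=1, bit2=0)
  nb ..#: next=#  (t=0,i=0, bit1=1)
  nb ...: next=#  (t=0,i=9, bit0=1)
  bits 01011011 = 91

91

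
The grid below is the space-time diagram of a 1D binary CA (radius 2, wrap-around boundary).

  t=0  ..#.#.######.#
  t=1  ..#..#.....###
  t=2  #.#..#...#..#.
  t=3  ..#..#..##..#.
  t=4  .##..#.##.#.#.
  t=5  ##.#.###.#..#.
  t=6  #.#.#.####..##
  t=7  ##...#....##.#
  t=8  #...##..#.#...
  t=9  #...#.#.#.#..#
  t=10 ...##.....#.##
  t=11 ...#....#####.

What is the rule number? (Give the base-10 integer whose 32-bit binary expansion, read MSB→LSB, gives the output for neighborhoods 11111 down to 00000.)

643319926

  ##### -> .   bit 31 = 0  t=0,i=8
  ####. -> .   bit 30 = 0  t=0,i=10
  ###.# -> #   bit 29 = 1  t=0,i=11
  ###.. -> .   bit 28 = 0  t=1,i=13
  ##.## -> .   bit 27 = 0  t=7,i=12
  ##.#. -> #   bit 26 = 1  t=0,i=12
  ##..# -> #   bit 25 = 1  t=1,i=0
  ##... -> .   bit 24 = 0  t=7,i=2
  #.### -> .   bit 23 = 0  t=0,i=6
  #.##. -> #   bit 22 = 1  t=4,i=7
  #.#.# -> .   bit 21 = 0  t=0,i=4
  #.#.. -> #   bit 20 = 1  t=0,i=13
  #..## -> #   bit 19 = 1  t=3,i=7
  #..#. -> .   bit 18 = 0  t=0,i=1
  #...# -> .   bit 17 = 0  t=2,i=7
  #.... -> .   bit 16 = 0  t=1,i=7
  .#### -> .   bit 15 = 0  t=0,i=7
  .###. -> #   bit 14 = 1  t=1,i=12
  .##.# -> .   bit 13 = 0  t=4,i=8
  .##.. -> .   bit 12 = 0  t=3,i=9
  .#.## -> #   bit 11 = 1  t=0,i=5
  .#.#. -> .   bit 10 = 0  t=0,i=3
  .#..# -> .   bit 9 = 0  t=0,i=0
  .#... -> .   bit 8 = 0  t=1,i=6
  ..### -> .   bit 7 = 0  t=1,i=11
  ..##. -> #   bit 6 = 1  t=3,i=8
  ..#.# -> #   bit 5 = 1  t=0,i=2
  ..#.. -> #   bit 4 = 1  t=1,i=2
  ...## -> .   bit 3 = 0  t=1,i=10
  ...#. -> #   bit 2 = 1  t=2,i=8
  ....# -> #   bit 1 = 1  t=1,i=9
  ..... -> .   bit 0 = 0  t=1,i=8
  bits 00100110010110000100100001110110 = 643319926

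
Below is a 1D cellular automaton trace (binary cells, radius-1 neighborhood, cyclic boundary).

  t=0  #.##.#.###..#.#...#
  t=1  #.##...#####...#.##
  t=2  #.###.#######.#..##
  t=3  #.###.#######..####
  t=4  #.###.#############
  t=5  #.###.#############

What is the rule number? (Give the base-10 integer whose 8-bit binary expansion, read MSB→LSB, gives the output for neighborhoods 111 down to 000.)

  [7] ### => #  t=0,i=8
  [6] ##. => #  t=0,i=0
  [5] #.# => .  t=0,i=1
  [4] #.. => #  t=0,i=10
  [3] .## => #  t=0,i=2
  [2] .#. => .  t=0,i=5
  [1] ..# => #  t=0,i=11
  [0] ... => .  t=0,i=16
  bits 11011010 = 218

218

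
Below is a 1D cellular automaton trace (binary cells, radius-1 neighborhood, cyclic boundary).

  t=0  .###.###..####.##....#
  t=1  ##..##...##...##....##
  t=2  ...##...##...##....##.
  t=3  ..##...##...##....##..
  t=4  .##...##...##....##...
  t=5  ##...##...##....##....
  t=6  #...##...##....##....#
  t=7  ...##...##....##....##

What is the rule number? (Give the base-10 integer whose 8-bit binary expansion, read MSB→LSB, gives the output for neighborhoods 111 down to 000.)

46

  ###|.  b7=0 t=0,i=2
  ##.|.  b6=0 t=0,i=3
  #.#|#  b5=1 t=0,i=0
  #..|.  b4=0 t=0,i=8
  .##|#  b3=1 t=0,i=1
  .#.|#  b2=1 t=0,i=21
  ..#|#  b1=1 t=0,i=9
  ...|.  b0=0 t=0,i=18
  bits 00101110 = 46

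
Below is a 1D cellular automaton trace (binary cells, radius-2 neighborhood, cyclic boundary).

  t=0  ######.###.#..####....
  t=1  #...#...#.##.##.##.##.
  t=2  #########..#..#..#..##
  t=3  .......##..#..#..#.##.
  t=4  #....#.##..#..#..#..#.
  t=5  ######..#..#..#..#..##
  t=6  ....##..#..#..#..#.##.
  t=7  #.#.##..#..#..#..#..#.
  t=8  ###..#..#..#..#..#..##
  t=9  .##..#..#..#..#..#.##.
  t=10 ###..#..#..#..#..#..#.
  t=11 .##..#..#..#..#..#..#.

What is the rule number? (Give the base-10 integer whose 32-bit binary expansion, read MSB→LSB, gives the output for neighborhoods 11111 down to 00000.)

  #####|.  b31=0 t=0,i=2
  ####.|#  b30=1 t=0,i=4
  ###.#|.  b29=0 t=0,i=5
  ###..|#  b28=1 t=0,i=17
  ##.##|.  b27=0 t=0,i=6
  ##.#.|#  b26=1 t=0,i=10
  ##..#|.  b25=0 t=2,i=9
  ##...|.  b24=0 t=0,i=18
  #.###|.  b23=0 t=0,i=7
  #.##.|.  b22=0 t=1,i=10
  #.#.#|#  b21=1 t=7,i=0
  #.#..|#  b20=1 t=0,i=11
  #..##|#  b19=1 t=0,i=13
  #..#.|.  b18=0 t=2,i=10
  #...#|#  b17=1 t=1,i=2
  #....|#  b16=1 t=0,i=19
  .####|.  b15=0 t=0,i=1
  .###.|#  b14=1 t=0,i=8
  .##.#|#  b13=1 t=1,i=11
  .##..|#  b12=1 t=3,i=8
  .#.##|.  b11=0 t=1,i=9
  .#.#.|#  b10=1 t=4,i=21
  .#..#|.  b9=0 t=0,i=12
  .#...|#  b8=1 t=1,i=1
  ..###|#  b7=1 t=0,i=0
  ..##.|#  b6=1 t=3,i=7
  ..#.#|#  b5=1 t=1,i=8
  ..#..|#  b4=1 t=1,i=4
  ...##|.  b3=0 t=0,i=21
  ...#.|#  b2=1 t=1,i=3
  ....#|#  b1=1 t=0,i=20
  .....|.  b0=0 t=3,i=1
  bits 01010100001110110111010111110110 = 1413182966

1413182966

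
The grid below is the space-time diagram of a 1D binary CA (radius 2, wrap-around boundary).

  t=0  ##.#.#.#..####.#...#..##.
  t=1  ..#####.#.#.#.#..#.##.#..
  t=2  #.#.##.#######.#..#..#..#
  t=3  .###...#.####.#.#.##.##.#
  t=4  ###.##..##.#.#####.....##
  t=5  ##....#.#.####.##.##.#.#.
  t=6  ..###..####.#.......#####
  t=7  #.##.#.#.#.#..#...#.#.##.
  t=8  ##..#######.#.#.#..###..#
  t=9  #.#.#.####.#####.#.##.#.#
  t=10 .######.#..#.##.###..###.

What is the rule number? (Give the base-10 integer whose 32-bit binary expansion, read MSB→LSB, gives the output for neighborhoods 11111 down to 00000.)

  nb #####: next=#  (t=1,i=4, bit31=1)
  nb ####.: next=#  (t=0,i=12, bit30=1)
  nb ###.#: next=.  (t=0,i=13, bit29=0)
  nb ###..: next=.  (t=3,i=3, bit28=0)
  nb ##.##: next=.  (t=0,i=24, bit27=0)
  nb ##.#.: next=#  (t=0,i=2, bit26=1)
  nb ##..#: next=#  (t=4,i=6, bit25=1)
  nb ##...: next=#  (t=3,i=4, bit24=1)
  nb #.###: next=#  (t=2,i=7, bit23=1)
  nb #.##.: next=.  (t=0,i=0, bit22=0)
  nb #.#.#: next=#  (t=0,i=3, bit21=1)
  nb #.#..: next=.  (t=0,i=7, bit20=0)
  nb #..##: next=.  (t=0,i=9, bit19=0)
  nb #..#.: next=.  (t=1,i=16, bit18=0)
  nb #...#: next=#  (t=0,i=17, bit17=1)
  nb #....: next=#  (t=1,i=24, bit16=1)
  nb .####: next=.  (t=0,i=11, bit15=0)
  nb .###.: next=#  (t=3,i=2, bit14=1)
  nb .##.#: next=.  (t=0,i=1, bit13=0)
  nb .##..: next=.  (t=4,i=5, bit12=0)
  nb .#.##: next=#  (t=1,i=18, bit11=1)
  nb .#.#.: next=#  (t=0,i=4, bit10=1)
  nb .#..#: next=#  (t=0,i=8, bit9=1)
  nb .#...: next=.  (t=0,i=16, bit8=0)
  nb ..###: next=#  (t=0,i=10, bit7=1)
  nb ..##.: next=#  (t=0,i=22, bit6=1)
  nb ..#.#: next=.  (t=1,i=17, bit5=0)
  nb ..#..: next=#  (t=0,i=19, bit4=1)
  nb ...##: next=.  (t=1,i=1, bit3=0)
  nb ...#.: next=.  (t=0,i=18, bit2=0)
  nb ....#: next=#  (t=1,i=0, bit1=1)
  nb .....: next=.  (t=4,i=20, bit0=0)
  bits 11000111101000110100111011010010 = 3349368530

3349368530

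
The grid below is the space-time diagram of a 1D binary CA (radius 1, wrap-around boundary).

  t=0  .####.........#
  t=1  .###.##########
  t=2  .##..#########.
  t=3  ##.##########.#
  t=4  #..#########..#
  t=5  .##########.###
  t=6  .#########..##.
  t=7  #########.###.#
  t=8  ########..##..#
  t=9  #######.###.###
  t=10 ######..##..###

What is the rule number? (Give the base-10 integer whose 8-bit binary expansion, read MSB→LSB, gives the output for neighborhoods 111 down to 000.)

159

  ###|#  b7=1 t=0,i=2
  ##.|.  b6=0 t=0,i=4
  #.#|.  b5=0 t=0,i=0
  #..|#  b4=1 t=0,i=5
  .##|#  b3=1 t=0,i=1
  .#.|#  b2=1 t=0,i=14
  ..#|#  b1=1 t=0,i=13
  ...|#  b0=1 t=0,i=6
  bits 10011111 = 159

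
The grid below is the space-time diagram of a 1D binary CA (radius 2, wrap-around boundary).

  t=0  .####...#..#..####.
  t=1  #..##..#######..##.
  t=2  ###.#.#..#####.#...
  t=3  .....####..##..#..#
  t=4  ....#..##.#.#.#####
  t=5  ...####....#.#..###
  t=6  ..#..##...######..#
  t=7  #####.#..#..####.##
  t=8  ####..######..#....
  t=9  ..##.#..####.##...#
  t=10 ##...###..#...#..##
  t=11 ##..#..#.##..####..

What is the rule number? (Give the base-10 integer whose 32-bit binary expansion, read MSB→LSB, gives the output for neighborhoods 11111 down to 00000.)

3491503676

  ##### -> #   bit 31 = 1  t=1,i=9
  ####. -> #   bit 30 = 1  t=0,i=3
  ###.# -> .   bit 29 = 0  t=2,i=2
  ###.. -> #   bit 28 = 1  t=0,i=4
  ##.## -> .   bit 27 = 0  t=7,i=16
  ##.#. -> .   bit 26 = 0  t=1,i=18
  ##..# -> .   bit 25 = 0  t=0,i=18
  ##... -> .   bit 24 = 0  t=0,i=5
  #.### -> .   bit 23 = 0  t=4,i=14
  #.##. -> .   bit 22 = 0  t=9,i=13
  #.#.# -> .   bit 21 = 0  t=2,i=4
  #.#.. -> #   bit 20 = 1  t=1,i=0
  #..## -> #   bit 19 = 1  t=0,i=0
  #..#. -> #   bit 18 = 1  t=0,i=10
  #...# -> .   bit 17 = 0  t=0,i=6
  #.... -> .   bit 16 = 0  t=3,i=1
  .#### -> .   bit 15 = 0  t=0,i=2
  .###. -> .   bit 14 = 0  t=2,i=1
  .##.# -> .   bit 13 = 0  t=1,i=17
  .##.. -> #   bit 12 = 1  t=1,i=4
  .#.## -> #   bit 11 = 1  t=4,i=13
  .#.#. -> #   bit 10 = 1  t=2,i=5
  .#..# -> #   bit 9 = 1  t=0,i=9
  .#... -> .   bit 8 = 0  t=2,i=16
  ..### -> .   bit 7 = 0  t=0,i=1
  ..##. -> .   bit 6 = 0  t=1,i=3
  ..#.# -> #   bit 5 = 1  t=5,i=11
  ..#.. -> #   bit 4 = 1  t=0,i=8
  ...## -> #   bit 3 = 1  t=2,i=18
  ...#. -> #   bit 2 = 1  t=0,i=7
  ....# -> .   bit 1 = 0  t=3,i=3
  ..... -> .   bit 0 = 0  t=3,i=2
  bits 11010000000111000001111000111100 = 3491503676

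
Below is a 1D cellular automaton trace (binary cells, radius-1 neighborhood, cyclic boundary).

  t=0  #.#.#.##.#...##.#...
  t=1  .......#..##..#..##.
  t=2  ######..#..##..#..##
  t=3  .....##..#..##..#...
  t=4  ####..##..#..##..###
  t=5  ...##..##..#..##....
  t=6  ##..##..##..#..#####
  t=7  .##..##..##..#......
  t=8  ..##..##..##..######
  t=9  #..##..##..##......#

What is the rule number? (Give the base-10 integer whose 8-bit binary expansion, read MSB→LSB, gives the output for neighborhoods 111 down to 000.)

  [7] ### => .  t=2,i=0
  [6] ##. => #  t=0,i=7
  [5] #.# => .  t=0,i=1
  [4] #.. => #  t=0,i=10
  [3] .## => .  t=0,i=6
  [2] .#. => .  t=0,i=0
  [1] ..# => .  t=0,i=12
  [0] ... => #  t=0,i=11
  bits 01010001 = 81

81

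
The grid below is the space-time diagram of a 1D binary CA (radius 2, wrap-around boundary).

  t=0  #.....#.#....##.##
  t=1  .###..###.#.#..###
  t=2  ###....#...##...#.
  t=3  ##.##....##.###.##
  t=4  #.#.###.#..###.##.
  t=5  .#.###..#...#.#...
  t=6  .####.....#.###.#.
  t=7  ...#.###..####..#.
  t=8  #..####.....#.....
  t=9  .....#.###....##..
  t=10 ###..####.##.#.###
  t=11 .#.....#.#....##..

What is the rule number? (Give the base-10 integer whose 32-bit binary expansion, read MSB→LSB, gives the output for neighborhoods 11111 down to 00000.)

1234394153

  ##### -> .   bit 31 = 0  t=10,i=0
  ####. -> #   bit 30 = 1  t=3,i=0
  ###.# -> .   bit 29 = 0  t=1,i=8
  ###.. -> .   bit 28 = 0  t=0,i=0
  ##.## -> #   bit 27 = 1  t=0,i=15
  ##.#. -> .   bit 26 = 0  t=1,i=9
  ##..# -> .   bit 25 = 0  t=1,i=4
  ##... -> #   bit 24 = 1  t=0,i=1
  #.### -> #   bit 23 = 1  t=0,i=16
  #.##. -> .   bit 22 = 0  t=3,i=3
  #.#.# -> .   bit 21 = 0  t=1,i=10
  #.#.. -> #   bit 20 = 1  t=0,i=8
  #..## -> .   bit 19 = 0  t=1,i=5
  #..#. -> .   bit 18 = 0  t=5,i=7
  #...# -> #   bit 17 = 1  t=2,i=9
  #.... -> #   bit 16 = 1  t=0,i=2
  .#### -> .   bit 15 = 0  t=3,i=17
  .###. -> #   bit 14 = 1  t=0,i=17
  .##.# -> .   bit 13 = 0  t=0,i=14
  .##.. -> #   bit 12 = 1  t=2,i=12
  .#.## -> #   bit 11 = 1  t=2,i=17
  .#.#. -> #   bit 10 = 1  t=0,i=7
  .#..# -> .   bit 9 = 0  t=1,i=13
  .#... -> .   bit 8 = 0  t=0,i=9
  ..### -> .   bit 7 = 0  t=1,i=6
  ..##. -> .   bit 6 = 0  t=0,i=13
  ..#.# -> #   bit 5 = 1  t=0,i=6
  ..#.. -> .   bit 4 = 0  t=2,i=7
  ...## -> #   bit 3 = 1  t=0,i=12
  ...#. -> .   bit 2 = 0  t=0,i=5
  ....# -> .   bit 1 = 0  t=0,i=4
  ..... -> #   bit 0 = 1  t=0,i=3
  bits 01001001100100110101110000101001 = 1234394153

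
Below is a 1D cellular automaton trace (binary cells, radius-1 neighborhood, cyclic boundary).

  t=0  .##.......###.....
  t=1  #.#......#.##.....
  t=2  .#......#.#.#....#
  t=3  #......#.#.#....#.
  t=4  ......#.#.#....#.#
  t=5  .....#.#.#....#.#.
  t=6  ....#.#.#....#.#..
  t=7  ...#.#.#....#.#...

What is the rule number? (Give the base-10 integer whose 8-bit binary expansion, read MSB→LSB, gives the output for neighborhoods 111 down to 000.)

  nb ###: next=#  (t=0,i=11, bit7=1)
  nb ##.: next=#  (t=0,i=2, bit6=1)
  nb #.#: next=#  (t=1,i=1, bit5=1)
  nb #..: next=.  (t=0,i=3, bit4=0)
  nb .##: next=.  (t=0,i=1, bit3=0)
  nb .#.: next=.  (t=1,i=0, bit2=0)
  nb ..#: next=#  (t=0,i=0, bit1=1)
  nb ...: next=.  (t=0,i=4, bit0=0)
  bits 11100010 = 226

226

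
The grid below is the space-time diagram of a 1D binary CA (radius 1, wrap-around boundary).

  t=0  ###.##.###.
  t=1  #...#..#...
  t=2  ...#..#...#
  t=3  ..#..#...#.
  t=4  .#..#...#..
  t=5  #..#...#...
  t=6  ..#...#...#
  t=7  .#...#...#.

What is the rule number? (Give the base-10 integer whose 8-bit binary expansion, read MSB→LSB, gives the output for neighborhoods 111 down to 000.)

  ### -> .   bit 7 = 0  t=0,i=1
  ##. -> .   bit 6 = 0  t=0,i=2
  #.# -> .   bit 5 = 0  t=0,i=3
  #.. -> .   bit 4 = 0  t=1,i=1
  .## -> #   bit 3 = 1  t=0,i=0
  .#. -> .   bit 2 = 0  t=1,i=0
  ..# -> #   bit 1 = 1  t=1,i=3
  ... -> .   bit 0 = 0  t=1,i=2
  bits 00001010 = 10

10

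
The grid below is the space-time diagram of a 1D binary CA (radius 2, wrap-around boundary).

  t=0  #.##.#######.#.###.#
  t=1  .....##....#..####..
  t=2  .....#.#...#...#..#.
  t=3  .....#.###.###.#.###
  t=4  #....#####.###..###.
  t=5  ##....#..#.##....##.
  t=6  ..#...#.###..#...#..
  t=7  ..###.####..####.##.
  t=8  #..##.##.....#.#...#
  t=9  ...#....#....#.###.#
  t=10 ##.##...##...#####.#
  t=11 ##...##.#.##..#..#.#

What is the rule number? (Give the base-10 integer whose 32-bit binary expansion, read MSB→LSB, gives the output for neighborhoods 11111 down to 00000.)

563530096

  [31] ##### => .  t=0,i=7
  [30] ####. => .  t=0,i=10
  [29] ###.# => #  t=0,i=11
  [28] ###.. => .  t=1,i=17
  [27] ##.## => .  t=0,i=1
  [26] ##.#. => .  t=0,i=12
  [25] ##..# => .  t=4,i=14
  [24] ##... => #  t=1,i=7
  [23] #.### => #  t=0,i=5
  [22] #.##. => .  t=0,i=2
  [21] #.#.# => .  t=0,i=13
  [20] #.#.. => #  t=2,i=7
  [19] #..## => .  t=1,i=13
  [18] #..#. => #  t=2,i=17
  [17] #...# => #  t=2,i=9
  [16] #.... => .  t=1,i=8
  [15] .#### => #  t=0,i=6
  [14] .###. => #  t=0,i=16
  [13] .##.# => .  t=0,i=0
  [12] .##.. => .  t=1,i=6
  [11] .#.## => #  t=0,i=14
  [10] .#.#. => .  t=2,i=6
  [9] .#..# => .  t=1,i=12
  [8] .#... => #  t=2,i=8
  [7] ..### => .  t=1,i=14
  [6] ..##. => #  t=1,i=5
  [5] ..#.# => #  t=2,i=5
  [4] ..#.. => #  t=1,i=11
  [3] ...## => .  t=1,i=4
  [2] ...#. => .  t=1,i=10
  [1] ....# => .  t=1,i=3
  [0] ..... => .  t=1,i=0
  bits 00100001100101101100100101110000 = 563530096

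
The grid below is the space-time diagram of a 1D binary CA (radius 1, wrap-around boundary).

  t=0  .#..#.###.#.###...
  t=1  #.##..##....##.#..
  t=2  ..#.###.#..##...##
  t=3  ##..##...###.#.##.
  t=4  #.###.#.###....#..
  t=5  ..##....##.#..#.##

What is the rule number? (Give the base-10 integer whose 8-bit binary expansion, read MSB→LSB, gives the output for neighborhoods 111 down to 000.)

154

  ###|#  b7=1 t=0,i=7
  ##.|.  b6=0 t=0,i=8
  #.#|.  b5=0 t=0,i=5
  #..|#  b4=1 t=0,i=2
  .##|#  b3=1 t=0,i=6
  .#.|.  b2=0 t=0,i=1
  ..#|#  b1=1 t=0,i=0
  ...|.  b0=0 t=0,i=16
  bits 10011010 = 154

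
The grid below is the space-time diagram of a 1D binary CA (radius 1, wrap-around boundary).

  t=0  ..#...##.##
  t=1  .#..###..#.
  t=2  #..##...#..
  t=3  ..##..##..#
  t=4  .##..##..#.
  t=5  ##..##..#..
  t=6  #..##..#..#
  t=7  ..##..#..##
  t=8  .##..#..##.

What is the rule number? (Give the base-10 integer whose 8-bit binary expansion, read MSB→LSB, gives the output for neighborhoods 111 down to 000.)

11

  nb ###: next=.  (t=1,i=5, bit7=0)
  nb ##.: next=.  (t=0,i=7, bit6=0)
  nb #.#: next=.  (t=0,i=8, bit5=0)
  nb #..: next=.  (t=0,i=0, bit4=0)
  nb .##: next=#  (t=0,i=6, bit3=1)
  nb .#.: next=.  (t=0,i=2, bit2=0)
  nb ..#: next=#  (t=0,i=1, bit1=1)
  nb ...: next=#  (t=0,i=4, bit0=1)
  bits 00001011 = 11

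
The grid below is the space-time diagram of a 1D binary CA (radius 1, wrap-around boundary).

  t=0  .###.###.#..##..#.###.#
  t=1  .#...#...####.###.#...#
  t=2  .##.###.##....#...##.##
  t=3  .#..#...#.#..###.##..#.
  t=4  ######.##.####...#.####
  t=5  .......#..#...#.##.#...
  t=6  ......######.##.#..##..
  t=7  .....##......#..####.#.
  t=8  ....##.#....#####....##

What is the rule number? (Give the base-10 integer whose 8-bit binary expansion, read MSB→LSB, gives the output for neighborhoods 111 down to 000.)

  nb ###: next=.  (t=0,i=2, bit7=0)
  nb ##.: next=.  (t=0,i=3, bit6=0)
  nb #.#: next=.  (t=0,i=0, bit5=0)
  nb #..: next=#  (t=0,i=10, bit4=1)
  nb .##: next=#  (t=0,i=1, bit3=1)
  nb .#.: next=#  (t=0,i=9, bit2=1)
  nb ..#: next=#  (t=0,i=11, bit1=1)
  nb ...: next=.  (t=1,i=3, bit0=0)
  bits 00011110 = 30

30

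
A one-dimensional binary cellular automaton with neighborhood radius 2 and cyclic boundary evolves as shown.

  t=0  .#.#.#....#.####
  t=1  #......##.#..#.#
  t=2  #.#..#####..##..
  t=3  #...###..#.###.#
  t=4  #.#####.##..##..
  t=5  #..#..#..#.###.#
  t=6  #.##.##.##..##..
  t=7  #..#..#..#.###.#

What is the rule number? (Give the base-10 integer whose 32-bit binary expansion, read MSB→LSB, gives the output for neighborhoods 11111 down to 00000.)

873459962

  [31] ##### => .  t=2,i=7
  [30] ####. => .  t=0,i=14
  [29] ###.# => #  t=0,i=15
  [28] ###.. => #  t=2,i=9
  [27] ##.## => .  t=3,i=14
  [26] ##.#. => #  t=0,i=0
  [25] ##..# => .  t=2,i=10
  [24] ##... => .  t=1,i=1
  [23] #.### => .  t=0,i=12
  [22] #.##. => .  t=1,i=15
  [21] #.#.# => .  t=0,i=1
  [20] #.#.. => .  t=0,i=5
  [19] #..## => #  t=2,i=4
  [18] #..#. => #  t=1,i=12
  [17] #...# => #  t=3,i=2
  [16] #.... => #  t=0,i=7
  [15] .#### => #  t=0,i=13
  [14] .###. => #  t=3,i=5
  [13] .##.# => #  t=1,i=8
  [12] .##.. => #  t=1,i=0
  [11] .#.## => .  t=0,i=11
  [10] .#.#. => .  t=0,i=2
  [9] .#..# => .  t=1,i=11
  [8] .#... => .  t=0,i=6
  [7] ..### => #  t=2,i=5
  [6] ..##. => #  t=1,i=7
  [5] ..#.# => #  t=0,i=10
  [4] ..#.. => #  t=5,i=3
  [3] ...## => #  t=1,i=6
  [2] ...#. => .  t=0,i=9
  [1] ....# => #  t=0,i=8
  [0] ..... => .  t=1,i=3
  bits 00110100000011111111000011111010 = 873459962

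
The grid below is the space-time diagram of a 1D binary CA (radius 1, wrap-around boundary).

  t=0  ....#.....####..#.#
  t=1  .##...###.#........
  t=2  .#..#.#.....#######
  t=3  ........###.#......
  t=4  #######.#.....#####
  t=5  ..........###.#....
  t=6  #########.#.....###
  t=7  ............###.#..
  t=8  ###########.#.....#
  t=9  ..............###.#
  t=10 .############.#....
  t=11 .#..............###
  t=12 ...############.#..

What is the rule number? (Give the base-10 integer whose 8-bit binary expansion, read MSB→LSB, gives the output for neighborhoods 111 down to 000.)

9

  [7] ### => .  t=0,i=11
  [6] ##. => .  t=0,i=13
  [5] #.# => .  t=0,i=17
  [4] #.. => .  t=0,i=0
  [3] .## => #  t=0,i=10
  [2] .#. => .  t=0,i=4
  [1] ..# => .  t=0,i=3
  [0] ... => #  t=0,i=1
  bits 00001001 = 9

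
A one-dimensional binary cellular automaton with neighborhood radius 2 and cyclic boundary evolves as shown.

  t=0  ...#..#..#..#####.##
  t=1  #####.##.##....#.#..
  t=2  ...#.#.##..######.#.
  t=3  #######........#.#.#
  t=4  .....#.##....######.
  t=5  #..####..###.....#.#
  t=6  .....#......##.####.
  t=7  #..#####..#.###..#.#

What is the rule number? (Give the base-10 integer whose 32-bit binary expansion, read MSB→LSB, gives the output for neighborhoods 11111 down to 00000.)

1294151542

  ##### -> .   bit 31 = 0  t=0,i=14
  ####. -> #   bit 30 = 1  t=0,i=15
  ###.# -> .   bit 29 = 0  t=0,i=16
  ###.. -> .   bit 28 = 0  t=3,i=6
  ##.## -> #   bit 27 = 1  t=0,i=17
  ##.#. -> #   bit 26 = 1  t=2,i=17
  ##..# -> .   bit 25 = 0  t=2,i=9
  ##... -> #   bit 24 = 1  t=0,i=0
  #.### -> .   bit 23 = 0  t=3,i=19
  #.##. -> .   bit 22 = 0  t=0,i=18
  #.#.# -> #   bit 21 = 1  t=2,i=5
  #.#.. -> .   bit 20 = 0  t=1,i=17
  #..## -> .   bit 19 = 0  t=0,i=11
  #..#. -> .   bit 18 = 0  t=0,i=5
  #...# -> #   bit 17 = 1  t=0,i=1
  #.... -> #   bit 16 = 1  t=1,i=12
  .#### -> .   bit 15 = 0  t=0,i=13
  .###. -> .   bit 14 = 0  t=5,i=10
  .##.# -> #   bit 13 = 1  t=1,i=7
  .##.. -> .   bit 12 = 0  t=0,i=19
  .#.## -> #   bit 11 = 1  t=2,i=6
  .#.#. -> #   bit 10 = 1  t=1,i=16
  .#..# -> #   bit 9 = 1  t=0,i=4
  .#... -> #   bit 8 = 1  t=2,i=19
  ..### -> .   bit 7 = 0  t=0,i=12
  ..##. -> #   bit 6 = 1  t=6,i=12
  ..#.# -> #   bit 5 = 1  t=1,i=15
  ..#.. -> #   bit 4 = 1  t=0,i=3
  ...## -> .   bit 3 = 0  t=4,i=12
  ...#. -> #   bit 2 = 1  t=0,i=2
  ....# -> #   bit 1 = 1  t=1,i=13
  ..... -> .   bit 0 = 0  t=3,i=9
  bits 01001101001000110010111101110110 = 1294151542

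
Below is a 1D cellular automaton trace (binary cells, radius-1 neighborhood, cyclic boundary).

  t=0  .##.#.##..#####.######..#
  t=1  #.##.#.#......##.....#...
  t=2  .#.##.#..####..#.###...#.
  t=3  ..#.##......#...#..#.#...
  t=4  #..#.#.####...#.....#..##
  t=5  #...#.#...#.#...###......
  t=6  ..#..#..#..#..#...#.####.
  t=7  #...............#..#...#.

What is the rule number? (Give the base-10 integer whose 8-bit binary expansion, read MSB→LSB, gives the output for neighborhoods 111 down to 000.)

  ### -> .   bit 7 = 0  t=0,i=11
  ##. -> #   bit 6 = 1  t=0,i=2
  #.# -> #   bit 5 = 1  t=0,i=0
  #.. -> .   bit 4 = 0  t=0,i=8
  .## -> .   bit 3 = 0  t=0,i=1
  .#. -> .   bit 2 = 0  t=0,i=4
  ..# -> .   bit 1 = 0  t=0,i=9
  ... -> #   bit 0 = 1  t=1,i=9
  bits 01100001 = 97

97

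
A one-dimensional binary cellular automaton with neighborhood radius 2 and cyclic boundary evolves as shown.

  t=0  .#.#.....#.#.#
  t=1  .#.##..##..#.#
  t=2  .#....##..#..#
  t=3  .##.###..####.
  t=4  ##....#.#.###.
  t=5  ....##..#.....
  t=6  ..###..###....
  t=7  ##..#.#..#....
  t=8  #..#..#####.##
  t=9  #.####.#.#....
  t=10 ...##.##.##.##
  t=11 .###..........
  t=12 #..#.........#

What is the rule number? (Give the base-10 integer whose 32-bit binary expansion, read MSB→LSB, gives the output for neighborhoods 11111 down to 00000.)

1413383006

  ##### -> .   bit 31 = 0  t=8,i=8
  ####. -> #   bit 30 = 1  t=3,i=11
  ###.# -> .   bit 29 = 0  t=4,i=12
  ###.. -> #   bit 28 = 1  t=3,i=6
  ##.## -> .   bit 27 = 0  t=3,i=3
  ##.#. -> #   bit 26 = 1  t=9,i=6
  ##..# -> .   bit 25 = 0  t=1,i=5
  ##... -> .   bit 24 = 0  t=4,i=2
  #.### -> .   bit 23 = 0  t=3,i=4
  #.##. -> .   bit 22 = 0  t=1,i=3
  #.#.# -> #   bit 21 = 1  t=0,i=1
  #.#.. -> #   bit 20 = 1  t=0,i=3
  #..## -> #   bit 19 = 1  t=1,i=6
  #..#. -> #   bit 18 = 1  t=1,i=10
  #...# -> #   bit 17 = 1  t=10,i=1
  #.... -> .   bit 16 = 0  t=0,i=5
  .#### -> #   bit 15 = 1  t=3,i=10
  .###. -> .   bit 14 = 0  t=3,i=5
  .##.# -> .   bit 13 = 0  t=3,i=2
  .##.. -> .   bit 12 = 0  t=1,i=4
  .#.## -> .   bit 11 = 0  t=1,i=2
  .#.#. -> .   bit 10 = 0  t=0,i=0
  .#..# -> #   bit 9 = 1  t=2,i=11
  .#... -> #   bit 8 = 1  t=0,i=4
  ..### -> .   bit 7 = 0  t=3,i=9
  ..##. -> #   bit 6 = 1  t=1,i=7
  ..#.# -> .   bit 5 = 0  t=0,i=9
  ..#.. -> #   bit 4 = 1  t=2,i=10
  ...## -> #   bit 3 = 1  t=2,i=5
  ...#. -> #   bit 2 = 1  t=0,i=8
  ....# -> #   bit 1 = 1  t=0,i=7
  ..... -> .   bit 0 = 0  t=0,i=6
  bits 01010100001111101000001101011110 = 1413383006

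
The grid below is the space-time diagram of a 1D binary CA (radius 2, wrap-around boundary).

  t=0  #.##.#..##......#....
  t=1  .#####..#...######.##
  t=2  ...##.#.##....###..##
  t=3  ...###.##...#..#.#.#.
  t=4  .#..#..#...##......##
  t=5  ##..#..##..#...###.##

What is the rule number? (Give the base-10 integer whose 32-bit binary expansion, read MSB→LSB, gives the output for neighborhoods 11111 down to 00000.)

3327158615

  ##### -> #   bit 31 = 1  t=1,i=3
  ####. -> #   bit 30 = 1  t=1,i=4
  ###.# -> .   bit 29 = 0  t=1,i=17
  ###.. -> .   bit 28 = 0  t=1,i=5
  ##.## -> .   bit 27 = 0  t=1,i=0
  ##.#. -> #   bit 26 = 1  t=0,i=4
  ##..# -> #   bit 25 = 1  t=1,i=6
  ##... -> .   bit 24 = 0  t=0,i=10
  #.### -> .   bit 23 = 0  t=1,i=1
  #.##. -> #   bit 22 = 1  t=0,i=2
  #.#.# -> .   bit 21 = 0  t=2,i=6
  #.#.. -> #   bit 20 = 1  t=0,i=5
  #..## -> .   bit 19 = 0  t=0,i=7
  #..#. -> .   bit 18 = 0  t=1,i=7
  #...# -> .   bit 17 = 0  t=1,i=10
  #.... -> .   bit 16 = 0  t=0,i=11
  .#### -> .   bit 15 = 0  t=1,i=2
  .###. -> #   bit 14 = 1  t=2,i=15
  .##.# -> #   bit 13 = 1  t=0,i=3
  .##.. -> .   bit 12 = 0  t=0,i=9
  .#.## -> #   bit 11 = 1  t=0,i=1
  .#.#. -> .   bit 10 = 0  t=3,i=16
  .#..# -> .   bit 9 = 0  t=0,i=6
  .#... -> #   bit 8 = 1  t=0,i=17
  ..### -> .   bit 7 = 0  t=1,i=12
  ..##. -> #   bit 6 = 1  t=0,i=8
  ..#.# -> .   bit 5 = 0  t=0,i=0
  ..#.. -> #   bit 4 = 1  t=0,i=16
  ...## -> .   bit 3 = 0  t=1,i=11
  ...#. -> #   bit 2 = 1  t=0,i=15
  ....# -> #   bit 1 = 1  t=0,i=14
  ..... -> #   bit 0 = 1  t=0,i=12
  bits 11000110010100000110100101010111 = 3327158615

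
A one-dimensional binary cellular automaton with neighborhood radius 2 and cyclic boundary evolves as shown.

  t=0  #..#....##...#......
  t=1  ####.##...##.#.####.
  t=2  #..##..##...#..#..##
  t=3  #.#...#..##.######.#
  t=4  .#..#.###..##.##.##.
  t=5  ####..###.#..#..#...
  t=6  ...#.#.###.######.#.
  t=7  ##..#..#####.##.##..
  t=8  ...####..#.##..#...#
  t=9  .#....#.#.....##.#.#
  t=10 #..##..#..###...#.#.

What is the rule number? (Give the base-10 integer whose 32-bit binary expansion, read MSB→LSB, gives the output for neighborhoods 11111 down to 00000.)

  [31] ##### => #  t=3,i=14
  [30] ####. => .  t=1,i=2
  [29] ###.# => #  t=1,i=3
  [28] ###.. => #  t=2,i=0
  [27] ##.## => #  t=1,i=4
  [26] ##.#. => #  t=1,i=12
  [25] ##..# => .  t=2,i=1
  [24] ##... => #  t=0,i=10
  [23] #.### => #  t=1,i=0
  [22] #.##. => .  t=1,i=5
  [21] #.#.# => .  t=1,i=13
  [20] #.#.. => .  t=3,i=2
  [19] #..## => #  t=2,i=2
  [18] #..#. => #  t=0,i=2
  [17] #...# => #  t=0,i=11
  [16] #.... => #  t=0,i=5
  [15] .#### => .  t=1,i=1
  [14] .###. => #  t=2,i=19
  [13] .##.# => .  t=1,i=11
  [12] .##.. => .  t=0,i=9
  [11] .#.## => .  t=1,i=14
  [10] .#.#. => #  t=6,i=4
  [9] .#..# => #  t=0,i=1
  [8] .#... => .  t=0,i=4
  [7] ..### => .  t=2,i=18
  [6] ..##. => .  t=0,i=8
  [5] ..#.# => .  t=4,i=4
  [4] ..#.. => #  t=0,i=0
  [3] ...## => .  t=0,i=7
  [2] ...#. => .  t=0,i=12
  [1] ....# => #  t=0,i=6
  [0] ..... => #  t=0,i=16
  bits 10111101100011110100011000010011 = 3180283411

3180283411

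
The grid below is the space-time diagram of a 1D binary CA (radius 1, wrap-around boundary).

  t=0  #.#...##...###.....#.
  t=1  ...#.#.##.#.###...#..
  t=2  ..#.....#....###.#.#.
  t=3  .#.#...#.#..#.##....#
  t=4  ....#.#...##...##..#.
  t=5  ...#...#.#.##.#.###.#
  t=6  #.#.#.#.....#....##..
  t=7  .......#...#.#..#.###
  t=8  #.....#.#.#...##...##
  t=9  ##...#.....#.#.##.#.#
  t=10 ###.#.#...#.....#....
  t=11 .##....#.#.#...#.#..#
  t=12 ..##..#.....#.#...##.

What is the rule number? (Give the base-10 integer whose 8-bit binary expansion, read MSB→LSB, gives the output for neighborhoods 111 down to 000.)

210

  nb ###: next=#  (t=0,i=12, bit7=1)
  nb ##.: next=#  (t=0,i=7, bit6=1)
  nb #.#: next=.  (t=0,i=1, bit5=0)
  nb #..: next=#  (t=0,i=3, bit4=1)
  nb .##: next=.  (t=0,i=6, bit3=0)
  nb .#.: next=.  (t=0,i=0, bit2=0)
  nb ..#: next=#  (t=0,i=5, bit1=1)
  nb ...: next=.  (t=0,i=4, bit0=0)
  bits 11010010 = 210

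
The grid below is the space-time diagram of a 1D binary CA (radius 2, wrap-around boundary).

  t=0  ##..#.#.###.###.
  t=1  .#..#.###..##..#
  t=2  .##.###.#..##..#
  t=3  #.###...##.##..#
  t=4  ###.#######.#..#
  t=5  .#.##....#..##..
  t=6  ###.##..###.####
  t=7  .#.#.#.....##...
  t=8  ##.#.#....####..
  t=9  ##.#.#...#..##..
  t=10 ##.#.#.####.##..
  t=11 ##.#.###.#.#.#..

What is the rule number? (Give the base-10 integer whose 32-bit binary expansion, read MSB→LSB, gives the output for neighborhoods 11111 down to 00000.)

1504852604

  ##### -> .   bit 31 = 0  t=4,i=6
  ####. -> #   bit 30 = 1  t=4,i=1
  ###.# -> .   bit 29 = 0  t=0,i=10
  ###.. -> #   bit 28 = 1  t=1,i=8
  ##.## -> #   bit 27 = 1  t=0,i=11
  ##.#. -> .   bit 26 = 0  t=2,i=7
  ##..# -> .   bit 25 = 0  t=0,i=2
  ##... -> #   bit 24 = 1  t=3,i=5
  #.### -> #   bit 23 = 1  t=0,i=8
  #.##. -> .   bit 22 = 0  t=0,i=0
  #.#.# -> #   bit 21 = 1  t=0,i=6
  #.#.. -> #   bit 20 = 1  t=1,i=1
  #..## -> .   bit 19 = 0  t=1,i=10
  #..#. -> .   bit 18 = 0  t=0,i=3
  #...# -> #   bit 17 = 1  t=3,i=6
  #.... -> .   bit 16 = 0  t=5,i=6
  .#### -> .   bit 15 = 0  t=4,i=0
  .###. -> .   bit 14 = 0  t=0,i=9
  .##.# -> #   bit 13 = 1  t=2,i=2
  .##.. -> #   bit 12 = 1  t=0,i=1
  .#.## -> #   bit 11 = 1  t=0,i=7
  .#.#. -> .   bit 10 = 0  t=0,i=5
  .#..# -> #   bit 9 = 1  t=1,i=2
  .#... -> .   bit 8 = 0  t=7,i=6
  ..### -> .   bit 7 = 0  t=4,i=15
  ..##. -> #   bit 6 = 1  t=1,i=11
  ..#.# -> #   bit 5 = 1  t=0,i=4
  ..#.. -> #   bit 4 = 1  t=5,i=9
  ...## -> #   bit 3 = 1  t=3,i=7
  ...#. -> #   bit 2 = 1  t=5,i=0
  ....# -> .   bit 1 = 0  t=5,i=7
  ..... -> .   bit 0 = 0  t=7,i=8
  bits 01011001101100100011101001111100 = 1504852604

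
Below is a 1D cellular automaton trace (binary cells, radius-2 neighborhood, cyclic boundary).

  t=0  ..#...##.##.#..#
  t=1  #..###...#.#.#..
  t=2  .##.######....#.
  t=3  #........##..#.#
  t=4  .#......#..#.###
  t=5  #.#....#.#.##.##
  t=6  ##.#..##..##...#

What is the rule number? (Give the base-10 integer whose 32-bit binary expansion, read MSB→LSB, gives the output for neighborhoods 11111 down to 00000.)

927615788

  nb #####: next=.  (t=2,i=6, bit31=0)
  nb ####.: next=.  (t=2,i=8, bit30=0)
  nb ###.#: next=#  (t=4,i=15, bit29=1)
  nb ###..: next=#  (t=1,i=5, bit28=1)
  nb ##.##: next=.  (t=0,i=8, bit27=0)
  nb ##.#.: next=#  (t=0,i=11, bit26=1)
  nb ##..#: next=#  (t=3,i=11, bit25=1)
  nb ##...: next=#  (t=1,i=6, bit24=1)
  nb #.###: next=.  (t=2,i=4, bit23=0)
  nb #.##.: next=#  (t=0,i=9, bit22=1)
  nb #.#.#: next=.  (t=1,i=11, bit21=0)
  nb #.#..: next=.  (t=0,i=12, bit20=0)
  nb #..##: next=#  (t=1,i=2, bit19=1)
  nb #..#.: next=.  (t=0,i=1, bit18=0)
  nb #...#: next=#  (t=0,i=4, bit17=1)
  nb #....: next=.  (t=2,i=11, bit16=0)
  nb .####: next=.  (t=2,i=5, bit15=0)
  nb .###.: next=#  (t=1,i=4, bit14=1)
  nb .##.#: next=.  (t=0,i=7, bit13=0)
  nb .##..: next=.  (t=3,i=0, bit12=0)
  nb .#.##: next=#  (t=3,i=14, bit11=1)
  nb .#.#.: next=.  (t=1,i=10, bit10=0)
  nb .#..#: next=#  (t=0,i=0, bit9=1)
  nb .#...: next=#  (t=0,i=3, bit8=1)
  nb ..###: next=.  (t=1,i=3, bit7=0)
  nb ..##.: next=.  (t=0,i=6, bit6=0)
  nb ..#.#: next=#  (t=1,i=9, bit5=1)
  nb ..#..: next=.  (t=0,i=2, bit4=0)
  nb ...##: next=#  (t=0,i=5, bit3=1)
  nb ...#.: next=#  (t=1,i=8, bit2=1)
  nb ....#: next=.  (t=2,i=12, bit1=0)
  nb .....: next=.  (t=3,i=3, bit0=0)
  bits 00110111010010100100101100101100 = 927615788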